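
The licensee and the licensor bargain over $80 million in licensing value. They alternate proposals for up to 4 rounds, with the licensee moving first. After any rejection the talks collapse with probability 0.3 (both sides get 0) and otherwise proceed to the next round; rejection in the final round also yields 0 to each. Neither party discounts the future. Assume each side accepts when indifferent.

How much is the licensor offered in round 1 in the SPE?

44.24

Round 4 (the licensor proposes): rejection yields 0 for the licensee; the licensor offers 0 and keeps 80.
Round 3 (the licensee proposes): rejecting gives the licensor an expected 0.7 × 80 = 56, so the licensee offers 56, keeping 24.
Round 2 (the licensor proposes): rejecting gives the licensee an expected 0.7 × 24 = 16.8; the licensor offers that and keeps 63.2.
Round 1 (the licensee proposes): rejecting gives the licensor an expected 0.7 × 63.2 = 44.24, so the licensee offers 44.24, keeping 35.76.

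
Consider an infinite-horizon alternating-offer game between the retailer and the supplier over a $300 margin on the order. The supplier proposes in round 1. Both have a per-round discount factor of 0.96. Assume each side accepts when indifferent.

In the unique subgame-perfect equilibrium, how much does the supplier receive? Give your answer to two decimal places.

When the supplier proposes, the retailer accepts any offer worth at least 0.96 times what the retailer would get by proposing next round; and vice versa.
This gives x = 300 − 0.96y and y = 300 − 0.96x, where x and y are each side's share when it proposes.
Hence (1 − 0.96·0.96)x = 300(1 − 0.96), i.e. 0.0784·x = 12.
x ≈ 153.0612; the retailer's share is 300 − x ≈ 146.9388.

153.06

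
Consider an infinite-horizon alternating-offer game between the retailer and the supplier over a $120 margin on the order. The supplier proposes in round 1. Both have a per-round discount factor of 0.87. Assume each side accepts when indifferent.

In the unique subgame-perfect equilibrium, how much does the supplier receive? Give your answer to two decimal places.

In a stationary SPE each proposer offers the other exactly their discounted continuation value.
If the supplier keeps x when proposing and the retailer keeps y when proposing, then x = 120 − 0.87y and y = 120 − 0.87x.
Solving: x = 120(1 − 0.87) / (1 − 0.87·0.87) = 15.6 / 0.2431 ≈ 64.1711.
The retailer gets 120 − 64.1711 ≈ 55.8289.

64.17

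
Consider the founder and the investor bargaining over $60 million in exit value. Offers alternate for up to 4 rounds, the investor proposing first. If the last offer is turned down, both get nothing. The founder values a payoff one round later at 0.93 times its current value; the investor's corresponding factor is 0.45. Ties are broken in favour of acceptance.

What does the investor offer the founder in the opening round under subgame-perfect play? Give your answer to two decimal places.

54.04

Work backward from the last round.
Round 4 (the founder proposes): the investor will accept anything ≥ 0, so the founder offers 0 and keeps 60.
Round 3 (the investor proposes): the founder can get 60 next round, worth 0.93 × 60 = 55.8 now. The investor offers 55.8 and keeps 60 − 55.8 = 4.2.
Round 2 (the founder proposes): the investor can get 4.2 next round, worth 0.45 × 4.2 = 1.89 now. The founder offers 1.89 and keeps 60 − 1.89 = 58.11.
Round 1 (the investor proposes): the founder can get 58.11 next round, worth 0.93 × 58.11 = 54.0423 now. The investor offers 54.0423 and keeps 60 − 54.0423 = 5.9577.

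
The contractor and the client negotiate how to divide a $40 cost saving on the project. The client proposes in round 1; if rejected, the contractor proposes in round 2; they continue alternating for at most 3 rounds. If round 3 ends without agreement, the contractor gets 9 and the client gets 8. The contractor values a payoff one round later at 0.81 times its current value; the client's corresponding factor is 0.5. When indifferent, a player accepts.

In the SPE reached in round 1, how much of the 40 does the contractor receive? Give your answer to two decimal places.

Round 3 (the client proposes): the contractor gets 9 if talks fail, so the client offers 9 and keeps 31.
Round 2 (the contractor proposes): the client can get 31 next round, worth 0.5 × 31 = 15.5 now. The contractor offers 15.5 and keeps 40 − 15.5 = 24.5.
Round 1 (the client proposes): the contractor can get 24.5 next round, worth 0.81 × 24.5 = 19.845 now; the client offers that and keeps 20.155.

19.85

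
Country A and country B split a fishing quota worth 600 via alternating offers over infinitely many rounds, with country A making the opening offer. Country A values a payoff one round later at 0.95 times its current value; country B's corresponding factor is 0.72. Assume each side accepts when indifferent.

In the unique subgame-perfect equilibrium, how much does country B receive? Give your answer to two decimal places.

68.35

Let x be country A's share when country A proposes and y be country B's share when country B proposes.
Country B accepts iff offered ≥ 0.72·y, so x = 600 − 0.72y. Symmetrically y = 600 − 0.95x.
Substituting: x = 600 − 0.72(600 − 0.95x), giving x(1 − 0.95·0.72) = 600(1 − 0.72).
So x = 600 × 0.28 / 0.316 ≈ 531.6456, and country B receives 600 − x ≈ 68.3544.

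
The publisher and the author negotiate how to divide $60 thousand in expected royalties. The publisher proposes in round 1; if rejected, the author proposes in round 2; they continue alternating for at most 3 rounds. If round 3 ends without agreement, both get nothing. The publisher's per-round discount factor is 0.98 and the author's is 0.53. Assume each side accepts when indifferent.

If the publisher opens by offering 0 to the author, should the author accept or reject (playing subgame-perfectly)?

Reject

Round 3 (the publisher proposes): the author will accept anything ≥ 0, so the publisher offers 0 and keeps 60.
Round 2 (the author proposes): the publisher can get 60 next round, worth 0.98 × 60 = 58.8 now. The author offers 58.8 and keeps 60 − 58.8 = 1.2.
So by rejecting in round 1, the author gets 1.2 next round, worth 0.53 × 1.2 = 0.636 now.
Offer 0 < 0.636, so the author rejects.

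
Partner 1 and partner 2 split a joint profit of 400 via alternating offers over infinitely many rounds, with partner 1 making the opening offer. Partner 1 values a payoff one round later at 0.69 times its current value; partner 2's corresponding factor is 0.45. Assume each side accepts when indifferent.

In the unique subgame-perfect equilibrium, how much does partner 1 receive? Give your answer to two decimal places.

319.07

In a stationary SPE each proposer offers the other exactly their discounted continuation value.
If partner 1 keeps x when proposing and partner 2 keeps y when proposing, then x = 400 − 0.45y and y = 400 − 0.69x.
Solving: x = 400(1 − 0.45) / (1 − 0.69·0.45) = 220 / 0.6895 ≈ 319.0718.
Partner 2 gets 400 − 319.0718 ≈ 80.9282.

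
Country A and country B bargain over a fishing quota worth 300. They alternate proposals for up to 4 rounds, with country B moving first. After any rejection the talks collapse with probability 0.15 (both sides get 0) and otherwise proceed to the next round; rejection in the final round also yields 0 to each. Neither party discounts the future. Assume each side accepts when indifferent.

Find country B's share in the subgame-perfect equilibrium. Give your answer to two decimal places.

77.51

Round 4 (country A proposes): rejection yields 0 for country B; country A offers 0 and keeps 300.
Round 3 (country B proposes): rejecting gives country A an expected 0.85 × 300 = 255; country B offers that and keeps 45.
Round 2 (country A proposes): rejecting gives country B an expected 0.85 × 45 = 38.25. Country A offers 38.25 and keeps 300 − 38.25 = 261.75.
Round 1 (country B proposes): rejecting gives country A an expected 0.85 × 261.75 = 222.4875. Country B offers 222.4875 and keeps 300 − 222.4875 = 77.5125.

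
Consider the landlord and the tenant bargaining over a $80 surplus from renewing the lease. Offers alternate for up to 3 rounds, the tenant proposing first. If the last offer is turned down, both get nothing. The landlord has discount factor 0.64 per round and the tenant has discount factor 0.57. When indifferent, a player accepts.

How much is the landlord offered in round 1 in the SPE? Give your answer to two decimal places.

By backward induction:
Round 3 (the tenant proposes): the landlord will accept anything ≥ 0, so the tenant offers 0 and keeps 80.
Round 2 (the landlord proposes): the tenant can get 80 next round, worth 0.57 × 80 = 45.6 now; the landlord offers that and keeps 34.4.
Round 1 (the tenant proposes): the landlord can get 34.4 next round, worth 0.64 × 34.4 = 22.016 now, so the tenant offers 22.016, keeping 57.984.

22.02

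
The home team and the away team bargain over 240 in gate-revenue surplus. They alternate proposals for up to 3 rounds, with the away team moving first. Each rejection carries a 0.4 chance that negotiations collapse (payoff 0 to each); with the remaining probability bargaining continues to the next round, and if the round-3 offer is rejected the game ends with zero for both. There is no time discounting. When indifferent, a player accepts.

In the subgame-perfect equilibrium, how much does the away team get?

Round 3 (the away team proposes): rejection yields 0 for the home team; the away team offers 0 and keeps 240.
Round 2 (the home team proposes): rejecting gives the away team an expected 0.6 × 240 = 144; the home team offers that and keeps 96.
Round 1 (the away team proposes): rejecting gives the home team an expected 0.6 × 96 = 57.6, so the away team offers 57.6, keeping 182.4.

182.4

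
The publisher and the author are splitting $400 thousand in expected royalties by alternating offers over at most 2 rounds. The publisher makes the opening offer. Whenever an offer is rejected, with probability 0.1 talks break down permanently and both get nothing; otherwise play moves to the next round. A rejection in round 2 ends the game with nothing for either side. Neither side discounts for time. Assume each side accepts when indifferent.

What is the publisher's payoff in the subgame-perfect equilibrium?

Round 2 (the author proposes): rejection yields 0 for the publisher; the author offers 0 and keeps 400.
Round 1 (the publisher proposes): rejecting gives the author an expected 0.9 × 400 = 360, so the publisher offers 360, keeping 40.

40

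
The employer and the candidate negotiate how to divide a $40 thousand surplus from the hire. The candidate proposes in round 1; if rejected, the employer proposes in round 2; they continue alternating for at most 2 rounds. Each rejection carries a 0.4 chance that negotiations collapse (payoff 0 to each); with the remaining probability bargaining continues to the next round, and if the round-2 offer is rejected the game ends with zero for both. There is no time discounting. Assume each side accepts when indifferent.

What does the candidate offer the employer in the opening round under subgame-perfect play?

Round 2 (the employer proposes): the candidate will accept anything ≥ 0, so the employer offers 0 and keeps 40.
Round 1 (the candidate proposes): rejecting gives the employer an expected 0.6 × 40 = 24; the candidate offers that and keeps 16.

24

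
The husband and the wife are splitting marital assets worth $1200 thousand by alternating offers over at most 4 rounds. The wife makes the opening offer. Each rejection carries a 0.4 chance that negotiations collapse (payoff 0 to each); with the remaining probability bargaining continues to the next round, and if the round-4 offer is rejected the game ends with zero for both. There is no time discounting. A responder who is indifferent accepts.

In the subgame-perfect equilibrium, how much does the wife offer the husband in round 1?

547.2

Round 4 (the husband proposes): the wife will accept anything ≥ 0, so the husband offers 0 and keeps 1200.
Round 3 (the wife proposes): rejecting gives the husband an expected 0.6 × 1200 = 720. The wife offers 720 and keeps 1200 − 720 = 480.
Round 2 (the husband proposes): rejecting gives the wife an expected 0.6 × 480 = 288; the husband offers that and keeps 912.
Round 1 (the wife proposes): rejecting gives the husband an expected 0.6 × 912 = 547.2. The wife offers 547.2 and keeps 1200 − 547.2 = 652.8.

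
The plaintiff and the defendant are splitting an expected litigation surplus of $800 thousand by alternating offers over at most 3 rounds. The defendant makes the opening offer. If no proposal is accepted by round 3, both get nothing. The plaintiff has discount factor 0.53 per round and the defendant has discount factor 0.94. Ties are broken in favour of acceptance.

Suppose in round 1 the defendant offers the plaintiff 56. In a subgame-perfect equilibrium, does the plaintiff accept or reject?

Accept

Work out the plaintiff's continuation value if the offer is rejected.
Round 3 (the defendant proposes): rejection yields 0 for the plaintiff; the defendant offers 0 and keeps 800.
Round 2 (the plaintiff proposes): the defendant can get 800 next round, worth 0.94 × 800 = 752 now. The plaintiff offers 752 and keeps 800 − 752 = 48.
So by rejecting in round 1, the plaintiff gets 48 next round, worth 0.53 × 48 = 25.44 now.
Offer 56 ≥ 25.44, so the plaintiff accepts.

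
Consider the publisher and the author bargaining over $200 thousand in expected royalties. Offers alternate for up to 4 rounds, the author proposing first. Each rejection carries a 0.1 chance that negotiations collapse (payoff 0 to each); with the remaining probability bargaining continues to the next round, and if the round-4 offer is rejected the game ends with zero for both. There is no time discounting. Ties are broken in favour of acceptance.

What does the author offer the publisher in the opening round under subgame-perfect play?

Round 4 (the publisher proposes): rejection yields 0 for the author; the publisher offers 0 and keeps 200.
Round 3 (the author proposes): rejecting gives the publisher an expected 0.9 × 200 = 180, so the author offers 180, keeping 20.
Round 2 (the publisher proposes): rejecting gives the author an expected 0.9 × 20 = 18, so the publisher offers 18, keeping 182.
Round 1 (the author proposes): rejecting gives the publisher an expected 0.9 × 182 = 163.8. The author offers 163.8 and keeps 200 − 163.8 = 36.2.

163.8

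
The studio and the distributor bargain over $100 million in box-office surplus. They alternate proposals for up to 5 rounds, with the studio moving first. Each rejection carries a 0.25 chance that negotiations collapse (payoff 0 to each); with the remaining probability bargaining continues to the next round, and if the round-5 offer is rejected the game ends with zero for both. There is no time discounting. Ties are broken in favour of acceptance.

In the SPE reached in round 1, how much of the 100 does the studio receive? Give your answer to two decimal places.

By backward induction:
Round 5 (the studio proposes): the distributor will accept anything ≥ 0, so the studio offers 0 and keeps 100.
Round 4 (the distributor proposes): rejecting gives the studio an expected 0.75 × 100 = 75. The distributor offers 75 and keeps 100 − 75 = 25.
Round 3 (the studio proposes): rejecting gives the distributor an expected 0.75 × 25 = 18.75. The studio offers 18.75 and keeps 100 − 18.75 = 81.25.
Round 2 (the distributor proposes): rejecting gives the studio an expected 0.75 × 81.25 = 60.9375; the distributor offers that and keeps 39.0625.
Round 1 (the studio proposes): rejecting gives the distributor an expected 0.75 × 39.0625 = 29.296875, so the studio offers 29.296875, keeping 70.703125.

70.70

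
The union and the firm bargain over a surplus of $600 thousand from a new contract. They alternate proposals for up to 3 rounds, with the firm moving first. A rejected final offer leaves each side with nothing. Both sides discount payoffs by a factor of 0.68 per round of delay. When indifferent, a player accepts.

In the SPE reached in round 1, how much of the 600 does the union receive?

By backward induction:
Round 3 (the firm proposes): rejection yields 0 for the union; the firm offers 0 and keeps 600.
Round 2 (the union proposes): the firm can get 600 next round, worth 0.68 × 600 = 408 now, so the union offers 408, keeping 192.
Round 1 (the firm proposes): the union can get 192 next round, worth 0.68 × 192 = 130.56 now; the firm offers that and keeps 469.44.

130.56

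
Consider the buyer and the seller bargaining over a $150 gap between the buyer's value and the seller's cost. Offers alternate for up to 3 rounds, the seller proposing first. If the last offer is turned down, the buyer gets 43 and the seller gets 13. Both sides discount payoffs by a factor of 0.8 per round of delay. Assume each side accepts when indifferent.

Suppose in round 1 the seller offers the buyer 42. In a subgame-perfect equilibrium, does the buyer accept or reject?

Round 3 (the seller proposes): the buyer gets 43 if talks fail, so the seller offers 43 and keeps 107.
Round 2 (the buyer proposes): the seller can get 107 next round, worth 0.8 × 107 = 85.6 now; the buyer offers that and keeps 64.4.
So by rejecting in round 1, the buyer gets 64.4 next round, worth 0.8 × 64.4 = 51.52 now.
Offer 42 < 51.52, so the buyer rejects.

Reject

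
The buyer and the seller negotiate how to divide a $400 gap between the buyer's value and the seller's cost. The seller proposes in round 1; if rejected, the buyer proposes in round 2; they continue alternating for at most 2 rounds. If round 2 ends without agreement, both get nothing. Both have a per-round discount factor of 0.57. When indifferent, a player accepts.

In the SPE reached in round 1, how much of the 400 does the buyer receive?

By backward induction:
Round 2 (the buyer proposes): rejection yields 0 for the seller; the buyer offers 0 and keeps 400.
Round 1 (the seller proposes): the buyer can get 400 next round, worth 0.57 × 400 = 228 now, so the seller offers 228, keeping 172.

228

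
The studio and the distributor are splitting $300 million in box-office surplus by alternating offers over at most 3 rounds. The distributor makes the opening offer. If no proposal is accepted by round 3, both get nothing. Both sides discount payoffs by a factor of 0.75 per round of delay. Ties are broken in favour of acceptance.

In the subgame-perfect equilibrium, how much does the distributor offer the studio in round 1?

56.25

Round 3 (the distributor proposes): rejection yields 0 for the studio; the distributor offers 0 and keeps 300.
Round 2 (the studio proposes): the distributor can get 300 next round, worth 0.75 × 300 = 225 now. The studio offers 225 and keeps 300 − 225 = 75.
Round 1 (the distributor proposes): the studio can get 75 next round, worth 0.75 × 75 = 56.25 now. The distributor offers 56.25 and keeps 300 − 56.25 = 243.75.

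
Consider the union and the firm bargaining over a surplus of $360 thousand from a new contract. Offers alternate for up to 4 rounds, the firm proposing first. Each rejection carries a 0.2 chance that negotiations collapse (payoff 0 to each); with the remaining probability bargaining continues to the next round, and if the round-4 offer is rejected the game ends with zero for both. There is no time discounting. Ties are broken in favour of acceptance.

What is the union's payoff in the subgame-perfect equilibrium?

241.92

Round 4 (the union proposes): the firm will accept anything ≥ 0, so the union offers 0 and keeps 360.
Round 3 (the firm proposes): rejecting gives the union an expected 0.8 × 360 = 288, so the firm offers 288, keeping 72.
Round 2 (the union proposes): rejecting gives the firm an expected 0.8 × 72 = 57.6. The union offers 57.6 and keeps 360 − 57.6 = 302.4.
Round 1 (the firm proposes): rejecting gives the union an expected 0.8 × 302.4 = 241.92, so the firm offers 241.92, keeping 118.08.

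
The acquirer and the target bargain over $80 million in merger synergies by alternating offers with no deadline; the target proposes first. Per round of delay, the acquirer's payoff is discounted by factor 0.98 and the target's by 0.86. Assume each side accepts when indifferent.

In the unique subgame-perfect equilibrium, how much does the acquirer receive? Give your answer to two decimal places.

When the target proposes, the acquirer accepts any offer worth at least 0.98 times what the acquirer would get by proposing next round; and vice versa.
This gives x = 80 − 0.98y and y = 80 − 0.86x, where x and y are each side's share when it proposes.
Hence (1 − 0.98·0.86)x = 80(1 − 0.98), i.e. 0.1572·x = 1.6.
x ≈ 10.1781; the acquirer's share is 80 − x ≈ 69.8219.

69.82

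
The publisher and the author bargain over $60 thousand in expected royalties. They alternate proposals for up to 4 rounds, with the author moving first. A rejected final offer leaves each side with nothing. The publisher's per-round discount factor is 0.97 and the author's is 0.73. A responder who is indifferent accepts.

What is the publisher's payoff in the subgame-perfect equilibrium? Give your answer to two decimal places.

Work backward from the last round.
Round 4 (the publisher proposes): rejection yields 0 for the author; the publisher offers 0 and keeps 60.
Round 3 (the author proposes): the publisher can get 60 next round, worth 0.97 × 60 = 58.2 now. The author offers 58.2 and keeps 60 − 58.2 = 1.8.
Round 2 (the publisher proposes): the author can get 1.8 next round, worth 0.73 × 1.8 = 1.314 now. The publisher offers 1.314 and keeps 60 − 1.314 = 58.686.
Round 1 (the author proposes): the publisher can get 58.686 next round, worth 0.97 × 58.686 = 56.92542 now. The author offers 56.92542 and keeps 60 − 56.92542 = 3.07458.

56.93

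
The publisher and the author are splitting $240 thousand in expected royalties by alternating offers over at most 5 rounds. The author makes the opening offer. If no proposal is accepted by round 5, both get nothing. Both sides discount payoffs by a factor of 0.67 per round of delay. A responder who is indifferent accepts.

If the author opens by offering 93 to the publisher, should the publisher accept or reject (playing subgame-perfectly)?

Accept

Round 5 (the author proposes): the publisher will accept anything ≥ 0, so the author offers 0 and keeps 240.
Round 4 (the publisher proposes): the author can get 240 next round, worth 0.67 × 240 = 160.8 now. The publisher offers 160.8 and keeps 240 − 160.8 = 79.2.
Round 3 (the author proposes): the publisher can get 79.2 next round, worth 0.67 × 79.2 = 53.064 now, so the author offers 53.064, keeping 186.936.
Round 2 (the publisher proposes): the author can get 186.936 next round, worth 0.67 × 186.936 = 125.24712 now; the publisher offers that and keeps 114.75288.
So by rejecting in round 1, the publisher gets 114.75288 next round, worth 0.67 × 114.75288 = 76.8844296 now.
Offer 93 ≥ 76.8844296, so the publisher accepts.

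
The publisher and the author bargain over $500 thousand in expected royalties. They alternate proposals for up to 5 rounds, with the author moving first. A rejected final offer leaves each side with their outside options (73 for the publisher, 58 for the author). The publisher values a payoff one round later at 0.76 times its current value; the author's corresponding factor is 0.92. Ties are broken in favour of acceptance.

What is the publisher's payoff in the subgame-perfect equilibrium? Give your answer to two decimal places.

87.34

Round 5 (the author proposes): the publisher gets 73 if talks fail, so the author offers 73 and keeps 427.
Round 4 (the publisher proposes): the author can get 427 next round, worth 0.92 × 427 = 392.84 now, so the publisher offers 392.84, keeping 107.16.
Round 3 (the author proposes): the publisher can get 107.16 next round, worth 0.76 × 107.16 = 81.4416 now; the author offers that and keeps 418.5584.
Round 2 (the publisher proposes): the author can get 418.5584 next round, worth 0.92 × 418.5584 = 385.073728 now, so the publisher offers 385.073728, keeping 114.926272.
Round 1 (the author proposes): the publisher can get 114.926272 next round, worth 0.76 × 114.926272 = 87.34396672 now; the author offers that and keeps 412.65603328.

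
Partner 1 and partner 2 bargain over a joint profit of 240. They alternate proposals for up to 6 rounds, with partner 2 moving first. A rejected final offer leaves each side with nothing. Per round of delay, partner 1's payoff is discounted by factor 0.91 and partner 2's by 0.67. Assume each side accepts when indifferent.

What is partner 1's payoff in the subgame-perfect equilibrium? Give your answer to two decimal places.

Round 6 (partner 1 proposes): partner 2 will accept anything ≥ 0, so partner 1 offers 0 and keeps 240.
Round 5 (partner 2 proposes): partner 1 can get 240 next round, worth 0.91 × 240 = 218.4 now; partner 2 offers that and keeps 21.6.
Round 4 (partner 1 proposes): partner 2 can get 21.6 next round, worth 0.67 × 21.6 = 14.472 now; partner 1 offers that and keeps 225.528.
Round 3 (partner 2 proposes): partner 1 can get 225.528 next round, worth 0.91 × 225.528 = 205.23048 now; partner 2 offers that and keeps 34.76952.
Round 2 (partner 1 proposes): partner 2 can get 34.76952 next round, worth 0.67 × 34.76952 = 23.2955784 now, so partner 1 offers 23.2955784, keeping 216.7044216.
Round 1 (partner 2 proposes): partner 1 can get 216.7044216 next round, worth 0.91 × 216.7044216 = 197.201023656 now. Partner 2 offers 197.201023656 and keeps 240 − 197.201023656 = 42.798976344.

197.20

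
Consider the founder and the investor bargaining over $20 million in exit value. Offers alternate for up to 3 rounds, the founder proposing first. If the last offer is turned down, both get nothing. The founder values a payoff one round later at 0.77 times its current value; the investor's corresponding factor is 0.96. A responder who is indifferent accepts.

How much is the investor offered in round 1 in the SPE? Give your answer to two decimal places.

Solve by backward induction from round 3.
Round 3 (the founder proposes): rejection yields 0 for the investor; the founder offers 0 and keeps 20.
Round 2 (the investor proposes): the founder can get 20 next round, worth 0.77 × 20 = 15.4 now, so the investor offers 15.4, keeping 4.6.
Round 1 (the founder proposes): the investor can get 4.6 next round, worth 0.96 × 4.6 = 4.416 now, so the founder offers 4.416, keeping 15.584.

4.42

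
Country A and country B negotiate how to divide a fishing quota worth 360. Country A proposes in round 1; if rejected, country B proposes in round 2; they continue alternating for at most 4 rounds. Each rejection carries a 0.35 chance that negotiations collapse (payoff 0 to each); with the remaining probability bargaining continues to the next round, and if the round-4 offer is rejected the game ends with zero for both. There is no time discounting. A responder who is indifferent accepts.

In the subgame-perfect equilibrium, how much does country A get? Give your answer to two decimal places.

By backward induction:
Round 4 (country B proposes): rejection yields 0 for country A; country B offers 0 and keeps 360.
Round 3 (country A proposes): rejecting gives country B an expected 0.65 × 360 = 234; country A offers that and keeps 126.
Round 2 (country B proposes): rejecting gives country A an expected 0.65 × 126 = 81.9. Country B offers 81.9 and keeps 360 − 81.9 = 278.1.
Round 1 (country A proposes): rejecting gives country B an expected 0.65 × 278.1 = 180.765; country A offers that and keeps 179.235.

179.24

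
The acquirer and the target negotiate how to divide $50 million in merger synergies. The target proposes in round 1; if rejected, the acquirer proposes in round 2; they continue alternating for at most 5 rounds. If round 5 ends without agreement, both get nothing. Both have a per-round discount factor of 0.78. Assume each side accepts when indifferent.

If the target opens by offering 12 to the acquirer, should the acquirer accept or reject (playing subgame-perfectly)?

Round 5 (the target proposes): the acquirer will accept anything ≥ 0, so the target offers 0 and keeps 50.
Round 4 (the acquirer proposes): the target can get 50 next round, worth 0.78 × 50 = 39 now; the acquirer offers that and keeps 11.
Round 3 (the target proposes): the acquirer can get 11 next round, worth 0.78 × 11 = 8.58 now; the target offers that and keeps 41.42.
Round 2 (the acquirer proposes): the target can get 41.42 next round, worth 0.78 × 41.42 = 32.3076 now; the acquirer offers that and keeps 17.6924.
So by rejecting in round 1, the acquirer gets 17.6924 next round, worth 0.78 × 17.6924 = 13.800072 now.
Offer 12 < 13.800072, so the acquirer rejects.

Reject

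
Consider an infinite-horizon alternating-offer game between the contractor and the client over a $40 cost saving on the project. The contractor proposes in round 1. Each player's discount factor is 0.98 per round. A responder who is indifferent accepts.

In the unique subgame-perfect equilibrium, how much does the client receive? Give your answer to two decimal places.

Let x be the contractor's share when the contractor proposes and y be the client's share when the client proposes.
The client accepts iff offered ≥ 0.98·y, so x = 40 − 0.98y. Symmetrically y = 40 − 0.98x.
Substituting: x = 40 − 0.98(40 − 0.98x), giving x(1 − 0.98·0.98) = 40(1 − 0.98).
So x = 40 × 0.02 / 0.0396 ≈ 20.2020, and the client receives 40 − x ≈ 19.7980.

19.80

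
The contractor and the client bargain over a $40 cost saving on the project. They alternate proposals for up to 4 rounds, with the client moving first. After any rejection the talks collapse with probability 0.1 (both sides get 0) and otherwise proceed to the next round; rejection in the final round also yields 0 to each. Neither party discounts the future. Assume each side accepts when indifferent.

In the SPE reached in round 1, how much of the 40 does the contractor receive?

Round 4 (the contractor proposes): the client will accept anything ≥ 0, so the contractor offers 0 and keeps 40.
Round 3 (the client proposes): rejecting gives the contractor an expected 0.9 × 40 = 36, so the client offers 36, keeping 4.
Round 2 (the contractor proposes): rejecting gives the client an expected 0.9 × 4 = 3.6, so the contractor offers 3.6, keeping 36.4.
Round 1 (the client proposes): rejecting gives the contractor an expected 0.9 × 36.4 = 32.76, so the client offers 32.76, keeping 7.24.

32.76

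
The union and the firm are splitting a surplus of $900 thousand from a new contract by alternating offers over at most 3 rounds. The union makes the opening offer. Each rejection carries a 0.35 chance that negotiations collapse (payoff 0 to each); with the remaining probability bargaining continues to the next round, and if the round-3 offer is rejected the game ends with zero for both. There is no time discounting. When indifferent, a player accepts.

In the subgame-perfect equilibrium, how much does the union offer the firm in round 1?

204.75

Round 3 (the union proposes): rejection yields 0 for the firm; the union offers 0 and keeps 900.
Round 2 (the firm proposes): rejecting gives the union an expected 0.65 × 900 = 585. The firm offers 585 and keeps 900 − 585 = 315.
Round 1 (the union proposes): rejecting gives the firm an expected 0.65 × 315 = 204.75; the union offers that and keeps 695.25.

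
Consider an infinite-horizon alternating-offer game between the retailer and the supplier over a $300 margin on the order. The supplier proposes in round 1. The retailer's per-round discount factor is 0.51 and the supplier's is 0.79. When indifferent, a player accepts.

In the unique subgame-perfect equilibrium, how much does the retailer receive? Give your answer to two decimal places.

When the supplier proposes, the retailer accepts any offer worth at least 0.51 times what the retailer would get by proposing next round; and vice versa.
This gives x = 300 − 0.51y and y = 300 − 0.79x, where x and y are each side's share when it proposes.
Hence (1 − 0.51·0.79)x = 300(1 − 0.51), i.e. 0.5971·x = 147.
x ≈ 246.1899; the retailer's share is 300 − x ≈ 53.8101.

53.81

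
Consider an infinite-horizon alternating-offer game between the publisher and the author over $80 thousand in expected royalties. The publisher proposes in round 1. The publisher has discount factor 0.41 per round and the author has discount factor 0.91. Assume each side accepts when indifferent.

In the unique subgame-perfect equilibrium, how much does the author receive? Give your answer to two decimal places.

68.51

When the publisher proposes, the author accepts any offer worth at least 0.91 times what the author would get by proposing next round; and vice versa.
This gives x = 80 − 0.91y and y = 80 − 0.41x, where x and y are each side's share when it proposes.
Hence (1 − 0.91·0.41)x = 80(1 − 0.91), i.e. 0.6269·x = 7.2.
x ≈ 11.4851; the author's share is 80 − x ≈ 68.5149.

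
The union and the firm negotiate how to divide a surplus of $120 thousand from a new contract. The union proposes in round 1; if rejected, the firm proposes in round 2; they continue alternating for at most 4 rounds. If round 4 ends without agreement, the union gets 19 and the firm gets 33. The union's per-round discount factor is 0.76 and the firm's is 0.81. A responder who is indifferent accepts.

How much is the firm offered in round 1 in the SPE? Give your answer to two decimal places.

Round 4 (the firm proposes): the union gets 19 if talks fail, so the firm offers 19 and keeps 101.
Round 3 (the union proposes): the firm can get 101 next round, worth 0.81 × 101 = 81.81 now. The union offers 81.81 and keeps 120 − 81.81 = 38.19.
Round 2 (the firm proposes): the union can get 38.19 next round, worth 0.76 × 38.19 = 29.0244 now. The firm offers 29.0244 and keeps 120 − 29.0244 = 90.9756.
Round 1 (the union proposes): the firm can get 90.9756 next round, worth 0.81 × 90.9756 = 73.690236 now; the union offers that and keeps 46.309764.

73.69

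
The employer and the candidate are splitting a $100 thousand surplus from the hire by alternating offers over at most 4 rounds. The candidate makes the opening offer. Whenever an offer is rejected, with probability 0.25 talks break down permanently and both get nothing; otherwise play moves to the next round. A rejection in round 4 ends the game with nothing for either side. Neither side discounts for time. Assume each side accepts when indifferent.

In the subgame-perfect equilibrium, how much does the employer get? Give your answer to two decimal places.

Round 4 (the employer proposes): rejection yields 0 for the candidate; the employer offers 0 and keeps 100.
Round 3 (the candidate proposes): rejecting gives the employer an expected 0.75 × 100 = 75. The candidate offers 75 and keeps 100 − 75 = 25.
Round 2 (the employer proposes): rejecting gives the candidate an expected 0.75 × 25 = 18.75; the employer offers that and keeps 81.25.
Round 1 (the candidate proposes): rejecting gives the employer an expected 0.75 × 81.25 = 60.9375; the candidate offers that and keeps 39.0625.

60.94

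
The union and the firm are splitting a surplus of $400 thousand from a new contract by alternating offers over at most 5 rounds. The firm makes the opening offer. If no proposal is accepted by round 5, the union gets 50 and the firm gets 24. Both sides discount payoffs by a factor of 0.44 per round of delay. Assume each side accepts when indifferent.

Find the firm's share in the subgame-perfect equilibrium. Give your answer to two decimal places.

By backward induction:
Round 5 (the firm proposes): the union gets 50 if talks fail, so the firm offers 50 and keeps 350.
Round 4 (the union proposes): the firm can get 350 next round, worth 0.44 × 350 = 154 now; the union offers that and keeps 246.
Round 3 (the firm proposes): the union can get 246 next round, worth 0.44 × 246 = 108.24 now. The firm offers 108.24 and keeps 400 − 108.24 = 291.76.
Round 2 (the union proposes): the firm can get 291.76 next round, worth 0.44 × 291.76 = 128.3744 now, so the union offers 128.3744, keeping 271.6256.
Round 1 (the firm proposes): the union can get 271.6256 next round, worth 0.44 × 271.6256 = 119.515264 now. The firm offers 119.515264 and keeps 400 − 119.515264 = 280.484736.

280.48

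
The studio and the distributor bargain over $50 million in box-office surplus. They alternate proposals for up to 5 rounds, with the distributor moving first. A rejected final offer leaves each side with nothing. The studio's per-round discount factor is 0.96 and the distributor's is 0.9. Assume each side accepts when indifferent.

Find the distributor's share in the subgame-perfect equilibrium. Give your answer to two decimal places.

41.05

Round 5 (the distributor proposes): the studio will accept anything ≥ 0, so the distributor offers 0 and keeps 50.
Round 4 (the studio proposes): the distributor can get 50 next round, worth 0.9 × 50 = 45 now. The studio offers 45 and keeps 50 − 45 = 5.
Round 3 (the distributor proposes): the studio can get 5 next round, worth 0.96 × 5 = 4.8 now. The distributor offers 4.8 and keeps 50 − 4.8 = 45.2.
Round 2 (the studio proposes): the distributor can get 45.2 next round, worth 0.9 × 45.2 = 40.68 now, so the studio offers 40.68, keeping 9.32.
Round 1 (the distributor proposes): the studio can get 9.32 next round, worth 0.96 × 9.32 = 8.9472 now, so the distributor offers 8.9472, keeping 41.0528.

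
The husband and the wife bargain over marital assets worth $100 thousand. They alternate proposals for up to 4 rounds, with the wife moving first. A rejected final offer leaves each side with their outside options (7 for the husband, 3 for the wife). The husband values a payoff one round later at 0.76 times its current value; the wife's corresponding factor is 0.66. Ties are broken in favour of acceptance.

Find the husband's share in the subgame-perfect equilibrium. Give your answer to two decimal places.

By backward induction:
Round 4 (the husband proposes): the wife gets 3 if talks fail, so the husband offers 3 and keeps 97.
Round 3 (the wife proposes): the husband can get 97 next round, worth 0.76 × 97 = 73.72 now; the wife offers that and keeps 26.28.
Round 2 (the husband proposes): the wife can get 26.28 next round, worth 0.66 × 26.28 = 17.3448 now; the husband offers that and keeps 82.6552.
Round 1 (the wife proposes): the husband can get 82.6552 next round, worth 0.76 × 82.6552 = 62.817952 now. The wife offers 62.817952 and keeps 100 − 62.817952 = 37.182048.

62.82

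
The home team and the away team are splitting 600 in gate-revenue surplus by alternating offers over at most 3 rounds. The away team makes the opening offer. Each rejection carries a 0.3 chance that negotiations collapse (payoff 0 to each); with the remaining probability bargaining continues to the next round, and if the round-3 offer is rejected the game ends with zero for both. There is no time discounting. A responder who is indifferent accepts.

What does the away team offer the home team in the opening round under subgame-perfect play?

126

Round 3 (the away team proposes): the home team will accept anything ≥ 0, so the away team offers 0 and keeps 600.
Round 2 (the home team proposes): rejecting gives the away team an expected 0.7 × 600 = 420, so the home team offers 420, keeping 180.
Round 1 (the away team proposes): rejecting gives the home team an expected 0.7 × 180 = 126, so the away team offers 126, keeping 474.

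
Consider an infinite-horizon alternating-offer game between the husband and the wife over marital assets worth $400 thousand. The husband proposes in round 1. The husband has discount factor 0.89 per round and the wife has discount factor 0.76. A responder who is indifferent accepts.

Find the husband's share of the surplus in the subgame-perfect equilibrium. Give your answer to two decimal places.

In a stationary SPE each proposer offers the other exactly their discounted continuation value.
If the husband keeps x when proposing and the wife keeps y when proposing, then x = 400 − 0.76y and y = 400 − 0.89x.
Solving: x = 400(1 − 0.76) / (1 − 0.89·0.76) = 96 / 0.3236 ≈ 296.6625.
The wife gets 400 − 296.6625 ≈ 103.3375.

296.66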